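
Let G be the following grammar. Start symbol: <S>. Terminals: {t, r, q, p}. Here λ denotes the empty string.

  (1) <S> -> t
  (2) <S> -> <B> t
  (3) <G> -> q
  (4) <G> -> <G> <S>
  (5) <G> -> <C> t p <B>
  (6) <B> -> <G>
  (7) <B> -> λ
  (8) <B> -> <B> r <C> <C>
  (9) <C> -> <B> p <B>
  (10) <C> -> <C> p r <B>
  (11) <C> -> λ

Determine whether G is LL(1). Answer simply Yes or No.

No

FIRST(<S>) = {p, q, r, t}
FIRST(<G>) = {p, q, r, t}
FIRST(<B>) = {λ, p, q, r, t}
FIRST(<C>) = {λ, p, q, r, t}
FOLLOW(<S>) = {$, p, q, r, t}
FOLLOW(<G>) = {p, q, r, t}
FOLLOW(<B>) = {p, q, r, t}
FOLLOW(<C>) = {p, q, r, t}
Cell M[<B>, p] receives both <B> -> <G> and <B> -> λ and <B> -> <B> r <C> <C> — the grammar is not LL(1).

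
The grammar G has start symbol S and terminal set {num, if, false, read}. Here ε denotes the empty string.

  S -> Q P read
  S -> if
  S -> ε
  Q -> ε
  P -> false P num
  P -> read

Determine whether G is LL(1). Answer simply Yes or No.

Yes

FIRST(S) = {ε, false, if, read}
FIRST(Q) = {ε}
FIRST(P) = {false, read}
FOLLOW(S) = {$}
FOLLOW(Q) = {false, read}
FOLLOW(P) = {num, read}
Each cell of M receives at most one production.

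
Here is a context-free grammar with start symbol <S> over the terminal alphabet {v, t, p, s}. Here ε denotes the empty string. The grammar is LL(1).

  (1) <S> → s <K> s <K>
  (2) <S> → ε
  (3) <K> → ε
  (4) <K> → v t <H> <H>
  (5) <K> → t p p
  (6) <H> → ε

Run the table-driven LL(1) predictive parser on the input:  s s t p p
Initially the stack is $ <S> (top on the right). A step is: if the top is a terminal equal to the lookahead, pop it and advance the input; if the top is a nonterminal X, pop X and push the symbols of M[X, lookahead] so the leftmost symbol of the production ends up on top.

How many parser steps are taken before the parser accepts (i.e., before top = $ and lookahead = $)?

8

step 1: stack=$ <S>  input=s s t p p $  — expand <S> → s <K> s <K>
step 2: stack=$ <K> s <K> s  input=s s t p p $  — match s
step 3: stack=$ <K> s <K>  input=s t p p $  — expand <K> → ε
step 4: stack=$ <K> s  input=s t p p $  — match s
step 5: stack=$ <K>  input=t p p $  — expand <K> → t p p
step 6: stack=$ p p t  input=t p p $  — match t
step 7: stack=$ p p  input=p p $  — match p
step 8: stack=$ p  input=p $  — match p
Accept reached after 8 steps.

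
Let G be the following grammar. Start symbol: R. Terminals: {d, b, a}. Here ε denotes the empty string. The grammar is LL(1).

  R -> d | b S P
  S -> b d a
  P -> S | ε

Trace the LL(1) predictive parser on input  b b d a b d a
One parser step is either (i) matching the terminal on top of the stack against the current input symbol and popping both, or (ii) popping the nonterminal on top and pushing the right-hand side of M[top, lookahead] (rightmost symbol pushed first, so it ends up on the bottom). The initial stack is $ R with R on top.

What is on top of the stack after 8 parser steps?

b

step 1: stack=$ R  input=b b d a b d a $  — expand R -> b S P
step 2: stack=$ P S b  input=b b d a b d a $  — match b
step 3: stack=$ P S  input=b d a b d a $  — expand S -> b d a
step 4: stack=$ P a d b  input=b d a b d a $  — match b
step 5: stack=$ P a d  input=d a b d a $  — match d
step 6: stack=$ P a  input=a b d a $  — match a
step 7: stack=$ P  input=b d a $  — expand P -> S
step 8: stack=$ S  input=b d a $  — expand S -> b d a
Stack after step 8: $ a d b (top = b).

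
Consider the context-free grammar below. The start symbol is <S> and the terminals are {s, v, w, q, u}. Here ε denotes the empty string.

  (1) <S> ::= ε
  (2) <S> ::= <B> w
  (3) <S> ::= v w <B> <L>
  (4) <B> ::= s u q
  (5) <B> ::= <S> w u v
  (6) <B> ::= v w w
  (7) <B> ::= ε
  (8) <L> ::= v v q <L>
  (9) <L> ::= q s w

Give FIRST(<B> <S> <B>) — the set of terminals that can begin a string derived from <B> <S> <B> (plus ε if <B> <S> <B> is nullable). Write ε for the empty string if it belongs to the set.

FIRST(<L>): from <L>::=v v q <L> we get {v}; from <L>::=q s w we get {q}. So FIRST(<L>) = {q, v}.
FIRST(<S>): from <S>::=ε we get {ε}; from <S>::=<B> w we get {s, v, w}; from <S>::=v w <B> <L> we get {v}. So FIRST(<S>) = {ε, s, v, w}.
FIRST(<B>): from <B>::=s u q we get {s}; from <B>::=<S> w u v we get {s, v, w}; from <B>::=v w w we get {v}; from <B>::=ε we get {ε}. So FIRST(<B>) = {ε, s, v, w}.
FIRST(<B> <S> <B>): take FIRST of each symbol in turn, carrying on past any symbol whose FIRST contains ε; result {ε, s, v, w}.

{ε, s, v, w}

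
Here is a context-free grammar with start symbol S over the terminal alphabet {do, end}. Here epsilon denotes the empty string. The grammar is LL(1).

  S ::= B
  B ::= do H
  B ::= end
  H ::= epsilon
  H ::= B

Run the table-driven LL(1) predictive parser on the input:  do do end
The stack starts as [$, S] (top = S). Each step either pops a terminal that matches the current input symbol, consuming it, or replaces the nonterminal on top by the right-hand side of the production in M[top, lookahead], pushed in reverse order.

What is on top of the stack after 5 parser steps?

do

step 1: stack=$ S  input=do do end $  — expand S ::= B
step 2: stack=$ B  input=do do end $  — expand B ::= do H
step 3: stack=$ H do  input=do do end $  — match do
step 4: stack=$ H  input=do end $  — expand H ::= B
step 5: stack=$ B  input=do end $  — expand B ::= do H
Stack after step 5: $ H do (top = do).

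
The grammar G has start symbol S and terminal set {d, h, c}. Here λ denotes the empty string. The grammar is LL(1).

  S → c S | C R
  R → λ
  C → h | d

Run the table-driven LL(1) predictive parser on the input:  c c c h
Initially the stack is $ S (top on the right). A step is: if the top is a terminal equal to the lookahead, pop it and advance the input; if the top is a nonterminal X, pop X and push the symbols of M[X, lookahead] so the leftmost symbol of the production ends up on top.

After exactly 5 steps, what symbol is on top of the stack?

     Stack  Input      Action
  1  $ S    c c c h $  expand S → c S
  2  $ S c  c c c h $  match c
  3  $ S    c c h $    expand S → c S
  4  $ S c  c c h $    match c
  5  $ S    c h $      expand S → c S
Stack after step 5: $ S c (top = c).

c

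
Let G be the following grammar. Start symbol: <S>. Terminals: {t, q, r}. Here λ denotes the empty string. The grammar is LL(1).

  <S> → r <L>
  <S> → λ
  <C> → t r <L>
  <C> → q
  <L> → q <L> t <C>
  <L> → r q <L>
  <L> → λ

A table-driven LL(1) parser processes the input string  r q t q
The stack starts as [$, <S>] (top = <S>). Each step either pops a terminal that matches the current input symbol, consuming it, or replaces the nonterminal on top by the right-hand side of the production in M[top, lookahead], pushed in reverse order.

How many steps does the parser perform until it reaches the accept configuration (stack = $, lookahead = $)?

step 1: stack=$ <S>  input=r q t q $  — expand <S> → r <L>
step 2: stack=$ <L> r  input=r q t q $  — match r
step 3: stack=$ <L>  input=q t q $  — expand <L> → q <L> t <C>
step 4: stack=$ <C> t <L> q  input=q t q $  — match q
step 5: stack=$ <C> t <L>  input=t q $  — expand <L> → λ
step 6: stack=$ <C> t  input=t q $  — match t
step 7: stack=$ <C>  input=q $  — expand <C> → q
step 8: stack=$ q  input=q $  — match q
Accept reached after 8 steps.

8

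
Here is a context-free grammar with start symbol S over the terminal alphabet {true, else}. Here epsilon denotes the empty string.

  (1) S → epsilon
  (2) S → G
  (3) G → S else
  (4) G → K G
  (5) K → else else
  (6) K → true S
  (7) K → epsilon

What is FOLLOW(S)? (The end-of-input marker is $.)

{$, else, true}

FIRST(K): from K→else else we get {else}; from K→true S we get {true}; from K→epsilon we get {epsilon}. So FIRST(K) = {epsilon, else, true}.
FIRST(S): from S→epsilon we get {epsilon}; from S→G we get {else, true}. So FIRST(S) = {epsilon, else, true}.
FIRST(G): from G→S else we get {else, true}; from G→K G we get {else, true}. So FIRST(G) = {else, true}.
FOLLOW(S) includes $ since S is the start symbol.
FOLLOW(K): in G→K G, K is followed by G with FIRST {else, true}. Thus FOLLOW(K) = {else, true}.
FOLLOW(S): in G→S else, S is followed by else with FIRST {else}; in K→true S, the suffix after S is empty, so FOLLOW(S) ⊇ FOLLOW(K) = {else, true}. Thus FOLLOW(S) = {$, else, true}.
FOLLOW(G): in S→G, the suffix after G is empty, so FOLLOW(G) ⊇ FOLLOW(S) = {$, else, true}; in G→K G, the suffix after G is empty (adds nothing new). Thus FOLLOW(G) = {$, else, true}.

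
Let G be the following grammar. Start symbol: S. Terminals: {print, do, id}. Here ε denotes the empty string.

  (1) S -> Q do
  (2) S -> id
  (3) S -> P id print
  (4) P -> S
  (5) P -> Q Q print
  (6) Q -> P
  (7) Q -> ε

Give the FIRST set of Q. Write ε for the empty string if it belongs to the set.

FIRST(S) = {do, id, print}  (via Q do, P id print)
FIRST(P) = {do, id, print}  (via S, Q Q print)
FIRST(Q) = {ε, do, id, print}  (via P)

{ε, do, id, print}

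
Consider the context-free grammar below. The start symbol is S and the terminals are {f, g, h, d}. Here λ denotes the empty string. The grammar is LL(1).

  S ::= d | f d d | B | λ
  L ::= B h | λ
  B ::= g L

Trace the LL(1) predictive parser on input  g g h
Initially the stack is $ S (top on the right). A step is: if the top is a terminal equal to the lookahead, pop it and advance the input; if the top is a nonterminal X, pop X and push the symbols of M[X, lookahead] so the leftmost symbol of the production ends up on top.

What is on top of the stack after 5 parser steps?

     Stack  Input    Action
  1  $ S    g g h $  expand S ::= B
  2  $ B    g g h $  expand B ::= g L
  3  $ L g  g g h $  match g
  4  $ L    g h $    expand L ::= B h
  5  $ h B  g h $    expand B ::= g L
Stack after step 5: $ h L g (top = g).

g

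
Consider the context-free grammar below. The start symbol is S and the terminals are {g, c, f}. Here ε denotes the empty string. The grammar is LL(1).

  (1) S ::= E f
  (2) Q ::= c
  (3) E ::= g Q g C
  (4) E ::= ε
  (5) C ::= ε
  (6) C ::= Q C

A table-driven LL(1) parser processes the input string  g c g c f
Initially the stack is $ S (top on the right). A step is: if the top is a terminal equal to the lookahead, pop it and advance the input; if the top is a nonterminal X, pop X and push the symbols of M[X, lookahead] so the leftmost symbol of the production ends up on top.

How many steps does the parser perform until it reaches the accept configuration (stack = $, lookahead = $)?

11

      Stack        Input        Action
   1  $ S          g c g c f $  expand S ::= E f
   2  $ f E        g c g c f $  expand E ::= g Q g C
   3  $ f C g Q g  g c g c f $  match g
   4  $ f C g Q    c g c f $    expand Q ::= c
   5  $ f C g c    c g c f $    match c
   6  $ f C g      g c f $      match g
   7  $ f C        c f $        expand C ::= Q C
   8  $ f C Q      c f $        expand Q ::= c
   9  $ f C c      c f $        match c
  10  $ f C        f $          expand C ::= ε
  11  $ f          f $          match f
Accept reached after 11 steps.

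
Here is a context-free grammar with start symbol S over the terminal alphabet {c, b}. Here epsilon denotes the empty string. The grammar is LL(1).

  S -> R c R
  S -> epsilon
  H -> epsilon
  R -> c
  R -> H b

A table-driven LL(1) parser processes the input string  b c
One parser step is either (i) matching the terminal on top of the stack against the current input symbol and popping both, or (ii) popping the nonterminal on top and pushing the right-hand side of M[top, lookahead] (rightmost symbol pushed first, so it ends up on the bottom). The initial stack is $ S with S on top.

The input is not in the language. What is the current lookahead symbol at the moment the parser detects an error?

     Stack      Input  Action
  1  $ S        b c $  expand S -> R c R
  2  $ R c R    b c $  expand R -> H b
  3  $ R c b H  b c $  expand H -> epsilon
  4  $ R c b    b c $  match b
  5  $ R c      c $    match c
  6  $ R        $      error: M[R, $] is empty

$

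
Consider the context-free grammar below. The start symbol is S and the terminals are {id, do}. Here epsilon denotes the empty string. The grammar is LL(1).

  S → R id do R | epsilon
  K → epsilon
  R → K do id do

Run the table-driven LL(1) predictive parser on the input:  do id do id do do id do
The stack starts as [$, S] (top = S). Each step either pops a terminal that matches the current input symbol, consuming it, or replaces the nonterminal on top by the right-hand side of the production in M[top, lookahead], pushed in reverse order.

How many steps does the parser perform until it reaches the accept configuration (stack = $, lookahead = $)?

step 1: stack=$ S  input=do id do id do do id do $  — expand S → R id do R
step 2: stack=$ R do id R  input=do id do id do do id do $  — expand R → K do id do
step 3: stack=$ R do id do id do K  input=do id do id do do id do $  — expand K → epsilon
step 4: stack=$ R do id do id do  input=do id do id do do id do $  — match do
step 5: stack=$ R do id do id  input=id do id do do id do $  — match id
step 6: stack=$ R do id do  input=do id do do id do $  — match do
step 7: stack=$ R do id  input=id do do id do $  — match id
step 8: stack=$ R do  input=do do id do $  — match do
step 9: stack=$ R  input=do id do $  — expand R → K do id do
step 10: stack=$ do id do K  input=do id do $  — expand K → epsilon
step 11: stack=$ do id do  input=do id do $  — match do
step 12: stack=$ do id  input=id do $  — match id
step 13: stack=$ do  input=do $  — match do
Accept reached after 13 steps.

13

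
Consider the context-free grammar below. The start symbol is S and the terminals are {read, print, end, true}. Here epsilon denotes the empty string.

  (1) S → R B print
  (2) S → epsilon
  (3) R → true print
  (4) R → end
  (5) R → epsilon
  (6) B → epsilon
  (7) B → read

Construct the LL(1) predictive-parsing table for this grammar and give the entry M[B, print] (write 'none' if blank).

FIRST(R) = {epsilon, end, true}
FIRST(B) = {epsilon, read}
FIRST(S) = {epsilon, end, print, read, true}  (via R B print)
FOLLOW(S) includes $ since S is the start symbol.
FOLLOW(B): in S→R B print, B is followed by print with FIRST {print}. Thus FOLLOW(B) = {print}.
For B → epsilon: FIRST(epsilon) = {epsilon}, so it goes in M[B, t] for t ∈ {}; since epsilon ∈ FIRST, also for every t ∈ FOLLOW(B) = {print}.
For B → read: FIRST(read) = {read}, so it goes in M[B, t] for t ∈ {read}.

B → epsilon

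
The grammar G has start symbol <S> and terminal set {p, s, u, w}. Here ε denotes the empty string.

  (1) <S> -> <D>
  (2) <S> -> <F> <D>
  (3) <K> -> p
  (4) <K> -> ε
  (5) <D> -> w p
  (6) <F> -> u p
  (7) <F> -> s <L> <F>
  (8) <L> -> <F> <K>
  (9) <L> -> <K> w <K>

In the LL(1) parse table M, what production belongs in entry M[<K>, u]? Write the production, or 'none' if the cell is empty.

<K> -> ε

FIRST(<K>) = {ε, p}
FIRST(<D>) = {w}
FIRST(<F>) = {s, u}
FIRST(<S>) = {s, u, w}  (via <D>, <F> <D>)
FIRST(<L>) = {p, s, u, w}  (via <F> <K>, <K> w <K>)
FOLLOW(<S>) includes $ since <S> is the start symbol.
FOLLOW(<L>): in <F>->s <L> <F>, <L> is followed by <F> with FIRST {s, u}. Thus FOLLOW(<L>) = {s, u}.
FOLLOW(<K>): in <L>-><F> <K>, the suffix after <K> is empty, so FOLLOW(<K>) ⊇ FOLLOW(<L>) = {s, u}; in <L>-><K> w <K> (occurrence 1), <K> is followed by w <K> with FIRST {w}; in <L>-><K> w <K> (occurrence 2), the suffix after <K> is empty, so FOLLOW(<K>) ⊇ FOLLOW(<L>) = {s, u}. Thus FOLLOW(<K>) = {s, u, w}.
For <K> -> p: FIRST(p) = {p}, so it goes in M[<K>, t] for t ∈ {p}.
For <K> -> ε: FIRST(ε) = {ε}, so it goes in M[<K>, t] for t ∈ {}; since ε ∈ FIRST, also for every t ∈ FOLLOW(<K>) = {s, u, w}.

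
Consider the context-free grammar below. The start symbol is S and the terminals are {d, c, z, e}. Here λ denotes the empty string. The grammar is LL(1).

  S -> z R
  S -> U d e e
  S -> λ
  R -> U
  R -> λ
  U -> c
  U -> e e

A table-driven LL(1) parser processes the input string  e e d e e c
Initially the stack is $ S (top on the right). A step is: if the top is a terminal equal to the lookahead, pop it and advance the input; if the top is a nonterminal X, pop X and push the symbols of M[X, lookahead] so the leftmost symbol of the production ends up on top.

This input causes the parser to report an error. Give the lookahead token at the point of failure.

     Stack        Input          Action
  1  $ S          e e d e e c $  expand S -> U d e e
  2  $ e e d U    e e d e e c $  expand U -> e e
  3  $ e e d e e  e e d e e c $  match e
  4  $ e e d e    e d e e c $    match e
  5  $ e e d      d e e c $      match d
  6  $ e e        e e c $        match e
  7  $ e          e c $          match e
  8  $            c $            error: stack empty but input remains

c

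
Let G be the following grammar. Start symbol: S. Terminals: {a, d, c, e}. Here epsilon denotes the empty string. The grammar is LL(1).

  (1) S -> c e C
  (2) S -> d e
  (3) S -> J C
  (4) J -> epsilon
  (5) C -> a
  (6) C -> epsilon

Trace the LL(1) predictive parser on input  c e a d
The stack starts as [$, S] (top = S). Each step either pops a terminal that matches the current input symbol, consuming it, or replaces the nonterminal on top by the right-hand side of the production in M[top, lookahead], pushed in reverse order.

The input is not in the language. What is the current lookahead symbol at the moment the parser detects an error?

     Stack    Input      Action
  1  $ S      c e a d $  expand S -> c e C
  2  $ C e c  c e a d $  match c
  3  $ C e    e a d $    match e
  4  $ C      a d $      expand C -> a
  5  $ a      a d $      match a
  6  $        d $        error: stack empty but input remains

d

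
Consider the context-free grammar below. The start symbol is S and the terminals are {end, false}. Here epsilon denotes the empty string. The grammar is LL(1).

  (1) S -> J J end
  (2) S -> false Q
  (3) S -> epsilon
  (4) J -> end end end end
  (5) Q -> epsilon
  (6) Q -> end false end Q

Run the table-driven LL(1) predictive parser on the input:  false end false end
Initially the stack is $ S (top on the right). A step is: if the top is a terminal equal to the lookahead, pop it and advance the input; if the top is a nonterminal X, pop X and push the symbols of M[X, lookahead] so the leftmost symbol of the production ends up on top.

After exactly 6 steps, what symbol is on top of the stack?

Q

     Stack              Input                  Action
  1  $ S                false end false end $  expand S -> false Q
  2  $ Q false          false end false end $  match false
  3  $ Q                end false end $        expand Q -> end false end Q
  4  $ Q end false end  end false end $        match end
  5  $ Q end false      false end $            match false
  6  $ Q end            end $                  match end
Stack after step 6: $ Q (top = Q).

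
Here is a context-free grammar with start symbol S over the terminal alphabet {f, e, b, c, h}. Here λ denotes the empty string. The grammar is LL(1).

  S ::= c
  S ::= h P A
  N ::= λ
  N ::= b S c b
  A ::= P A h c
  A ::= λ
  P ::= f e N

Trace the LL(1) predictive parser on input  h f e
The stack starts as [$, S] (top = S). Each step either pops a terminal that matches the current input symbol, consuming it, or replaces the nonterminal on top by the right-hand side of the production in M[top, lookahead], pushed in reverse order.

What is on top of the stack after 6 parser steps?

A

     Stack      Input    Action
  1  $ S        h f e $  expand S ::= h P A
  2  $ A P h    h f e $  match h
  3  $ A P      f e $    expand P ::= f e N
  4  $ A N e f  f e $    match f
  5  $ A N e    e $      match e
  6  $ A N      $        expand N ::= λ
Stack after step 6: $ A (top = A).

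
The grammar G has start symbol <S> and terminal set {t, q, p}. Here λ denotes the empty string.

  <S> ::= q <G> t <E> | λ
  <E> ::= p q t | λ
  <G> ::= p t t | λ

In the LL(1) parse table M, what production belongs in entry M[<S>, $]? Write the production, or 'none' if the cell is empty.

FIRST(<S>) = {λ, q}
FIRST(<E>) = {λ, p}
FIRST(<G>) = {λ, p}
FOLLOW(<S>) includes $ since <S> is the start symbol.
FOLLOW(<S>): <S> appears on no right-hand side. Thus FOLLOW(<S>) = {$}.
For <S> ::= q <G> t <E>: FIRST(q <G> t <E>) = {q}, so it goes in M[<S>, t] for t ∈ {q}.
For <S> ::= λ: FIRST(λ) = {λ}, so it goes in M[<S>, t] for t ∈ {}; since λ ∈ FIRST, also for every t ∈ FOLLOW(<S>) = {$}.

<S> ::= λ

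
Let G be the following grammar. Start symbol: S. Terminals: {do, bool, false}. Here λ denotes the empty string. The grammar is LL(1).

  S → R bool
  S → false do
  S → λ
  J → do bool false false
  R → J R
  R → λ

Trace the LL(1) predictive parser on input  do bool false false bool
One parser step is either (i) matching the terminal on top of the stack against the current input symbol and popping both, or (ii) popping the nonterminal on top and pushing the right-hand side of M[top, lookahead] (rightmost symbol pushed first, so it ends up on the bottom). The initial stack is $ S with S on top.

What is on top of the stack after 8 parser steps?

bool

step 1: stack=$ S  input=do bool false false bool $  — expand S → R bool
step 2: stack=$ bool R  input=do bool false false bool $  — expand R → J R
step 3: stack=$ bool R J  input=do bool false false bool $  — expand J → do bool false false
step 4: stack=$ bool R false false bool do  input=do bool false false bool $  — match do
step 5: stack=$ bool R false false bool  input=bool false false bool $  — match bool
step 6: stack=$ bool R false false  input=false false bool $  — match false
step 7: stack=$ bool R false  input=false bool $  — match false
step 8: stack=$ bool R  input=bool $  — expand R → λ
Stack after step 8: $ bool (top = bool).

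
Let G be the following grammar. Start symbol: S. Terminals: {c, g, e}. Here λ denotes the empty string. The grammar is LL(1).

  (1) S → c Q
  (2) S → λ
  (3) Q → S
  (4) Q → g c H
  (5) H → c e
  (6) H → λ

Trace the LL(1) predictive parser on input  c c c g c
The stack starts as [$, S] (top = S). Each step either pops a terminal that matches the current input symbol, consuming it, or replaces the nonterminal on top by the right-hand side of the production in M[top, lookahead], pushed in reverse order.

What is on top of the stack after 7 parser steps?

     Stack  Input        Action
  1  $ S    c c c g c $  expand S → c Q
  2  $ Q c  c c c g c $  match c
  3  $ Q    c c g c $    expand Q → S
  4  $ S    c c g c $    expand S → c Q
  5  $ Q c  c c g c $    match c
  6  $ Q    c g c $      expand Q → S
  7  $ S    c g c $      expand S → c Q
Stack after step 7: $ Q c (top = c).

c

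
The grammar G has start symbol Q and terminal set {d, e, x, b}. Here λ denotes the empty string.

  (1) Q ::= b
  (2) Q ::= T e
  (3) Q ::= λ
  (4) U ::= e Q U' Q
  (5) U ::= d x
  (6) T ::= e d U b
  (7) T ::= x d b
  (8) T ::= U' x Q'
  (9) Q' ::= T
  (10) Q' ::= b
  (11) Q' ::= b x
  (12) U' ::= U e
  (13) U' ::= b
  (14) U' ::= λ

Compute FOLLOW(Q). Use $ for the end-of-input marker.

{$, b, d, e, x}

FIRST(U) = {d, e}
FIRST(U') = {λ, b, d, e}  (via U e)
FIRST(T) = {b, d, e, x}  (via U' x Q')
FIRST(Q) = {λ, b, d, e, x}  (via T e)
FIRST(Q') = {b, d, e, x}  (via T)
FOLLOW(Q) includes $ since Q is the start symbol.
FOLLOW(U): in T::=e d U b, U is followed by b with FIRST {b}; in U'::=U e, U is followed by e with FIRST {e}. Thus FOLLOW(U) = {b, e}.
FOLLOW(Q): in U::=e Q U' Q (occurrence 1), Q is followed by U' Q with FIRST {λ, b, d, e, x}; in U::=e Q U' Q (occurrence 1), the suffix after Q is nullable, so FOLLOW(Q) ⊇ FOLLOW(U) = {b, e}; in U::=e Q U' Q (occurrence 2), the suffix after Q is empty, so FOLLOW(Q) ⊇ FOLLOW(U) = {b, e}. Thus FOLLOW(Q) = {$, b, d, e, x}.
FOLLOW(U'): in U::=e Q U' Q, U' is followed by Q with FIRST {λ, b, d, e, x}; in U::=e Q U' Q, the suffix after U' is nullable, so FOLLOW(U') ⊇ FOLLOW(U) = {b, e}; in T::=U' x Q', U' is followed by x Q' with FIRST {x}. Thus FOLLOW(U') = {b, d, e, x}.
FOLLOW(T): in Q::=T e, T is followed by e with FIRST {e}; in Q'::=T, the suffix after T is empty, so FOLLOW(T) ⊇ FOLLOW(Q') = {e}. Thus FOLLOW(T) = {e}.
FOLLOW(Q'): in T::=U' x Q', the suffix after Q' is empty, so FOLLOW(Q') ⊇ FOLLOW(T) = {e}. Thus FOLLOW(Q') = {e}.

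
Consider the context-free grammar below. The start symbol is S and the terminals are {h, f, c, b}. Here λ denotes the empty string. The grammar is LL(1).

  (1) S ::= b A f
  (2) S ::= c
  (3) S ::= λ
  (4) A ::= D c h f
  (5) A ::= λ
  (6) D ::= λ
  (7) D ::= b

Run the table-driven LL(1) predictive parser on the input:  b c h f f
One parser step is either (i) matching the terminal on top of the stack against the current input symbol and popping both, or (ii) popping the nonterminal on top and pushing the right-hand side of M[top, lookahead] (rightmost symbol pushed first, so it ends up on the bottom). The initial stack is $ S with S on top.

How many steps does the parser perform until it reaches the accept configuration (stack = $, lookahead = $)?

8

     Stack        Input        Action
  1  $ S          b c h f f $  expand S ::= b A f
  2  $ f A b      b c h f f $  match b
  3  $ f A        c h f f $    expand A ::= D c h f
  4  $ f f h c D  c h f f $    expand D ::= λ
  5  $ f f h c    c h f f $    match c
  6  $ f f h      h f f $      match h
  7  $ f f        f f $        match f
  8  $ f          f $          match f
Accept reached after 8 steps.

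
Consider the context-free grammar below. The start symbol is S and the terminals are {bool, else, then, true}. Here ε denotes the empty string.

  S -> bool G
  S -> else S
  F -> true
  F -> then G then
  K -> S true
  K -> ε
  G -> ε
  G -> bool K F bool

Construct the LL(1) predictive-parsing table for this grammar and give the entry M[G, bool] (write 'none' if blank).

G -> bool K F bool

FIRST(S) = {bool, else}
FIRST(F) = {then, true}
FIRST(G) = {ε, bool}
FIRST(K) = {ε, bool, else}  (via S true)
FOLLOW(S) includes $ since S is the start symbol.
FOLLOW(S): in S->else S, the suffix after S is empty (adds nothing new); in K->S true, S is followed by true with FIRST {true}. Thus FOLLOW(S) = {$, true}.
FOLLOW(G): in S->bool G, the suffix after G is empty, so FOLLOW(G) ⊇ FOLLOW(S) = {$, true}; in F->then G then, G is followed by then with FIRST {then}. Thus FOLLOW(G) = {$, then, true}.
For G -> ε: FIRST(ε) = {ε}, so it goes in M[G, t] for t ∈ {}; since ε ∈ FIRST, also for every t ∈ FOLLOW(G) = {$, then, true}.
For G -> bool K F bool: FIRST(bool K F bool) = {bool}, so it goes in M[G, t] for t ∈ {bool}.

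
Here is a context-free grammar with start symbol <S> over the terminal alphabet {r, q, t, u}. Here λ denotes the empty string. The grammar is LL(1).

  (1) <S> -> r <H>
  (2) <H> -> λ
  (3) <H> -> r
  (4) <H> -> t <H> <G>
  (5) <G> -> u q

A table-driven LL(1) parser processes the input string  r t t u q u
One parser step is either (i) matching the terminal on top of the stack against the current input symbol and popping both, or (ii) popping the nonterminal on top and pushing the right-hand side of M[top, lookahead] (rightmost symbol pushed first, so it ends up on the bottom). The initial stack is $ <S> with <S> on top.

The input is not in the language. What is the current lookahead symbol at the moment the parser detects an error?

$

step 1: stack=$ <S>  input=r t t u q u $  — expand <S> -> r <H>
step 2: stack=$ <H> r  input=r t t u q u $  — match r
step 3: stack=$ <H>  input=t t u q u $  — expand <H> -> t <H> <G>
step 4: stack=$ <G> <H> t  input=t t u q u $  — match t
step 5: stack=$ <G> <H>  input=t u q u $  — expand <H> -> t <H> <G>
step 6: stack=$ <G> <G> <H> t  input=t u q u $  — match t
step 7: stack=$ <G> <G> <H>  input=u q u $  — expand <H> -> λ
step 8: stack=$ <G> <G>  input=u q u $  — expand <G> -> u q
step 9: stack=$ <G> q u  input=u q u $  — match u
step 10: stack=$ <G> q  input=q u $  — match q
step 11: stack=$ <G>  input=u $  — expand <G> -> u q
step 12: stack=$ q u  input=u $  — match u
step 13: stack=$ q  input=$  — error: top is terminal q but lookahead is $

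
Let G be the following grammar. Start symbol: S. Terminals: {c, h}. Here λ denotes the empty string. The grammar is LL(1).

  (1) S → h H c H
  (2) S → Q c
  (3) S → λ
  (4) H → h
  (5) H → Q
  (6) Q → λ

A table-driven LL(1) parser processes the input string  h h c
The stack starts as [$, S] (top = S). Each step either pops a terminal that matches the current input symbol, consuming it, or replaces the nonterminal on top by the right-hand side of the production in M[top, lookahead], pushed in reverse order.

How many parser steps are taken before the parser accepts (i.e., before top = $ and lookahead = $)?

step 1: stack=$ S  input=h h c $  — expand S → h H c H
step 2: stack=$ H c H h  input=h h c $  — match h
step 3: stack=$ H c H  input=h c $  — expand H → h
step 4: stack=$ H c h  input=h c $  — match h
step 5: stack=$ H c  input=c $  — match c
step 6: stack=$ H  input=$  — expand H → Q
step 7: stack=$ Q  input=$  — expand Q → λ
Accept reached after 7 steps.

7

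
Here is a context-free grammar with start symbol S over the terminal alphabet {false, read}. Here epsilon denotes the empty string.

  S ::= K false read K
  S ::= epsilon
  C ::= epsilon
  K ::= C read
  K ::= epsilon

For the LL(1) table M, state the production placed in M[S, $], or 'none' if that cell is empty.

FIRST(C): from C::=epsilon we get {epsilon}. So FIRST(C) = {epsilon}.
FIRST(K): from K::=C read we get {read}; from K::=epsilon we get {epsilon}. So FIRST(K) = {epsilon, read}.
FIRST(S): from S::=K false read K we get {false, read}; from S::=epsilon we get {epsilon}. So FIRST(S) = {epsilon, false, read}.
FOLLOW(S) includes $ since S is the start symbol.
FOLLOW(S): S appears on no right-hand side. Thus FOLLOW(S) = {$}.
For S ::= K false read K: FIRST(K false read K) = {false, read}, so it goes in M[S, t] for t ∈ {false, read}.
For S ::= epsilon: FIRST(epsilon) = {epsilon}, so it goes in M[S, t] for t ∈ {}; since epsilon ∈ FIRST, also for every t ∈ FOLLOW(S) = {$}.

S ::= epsilon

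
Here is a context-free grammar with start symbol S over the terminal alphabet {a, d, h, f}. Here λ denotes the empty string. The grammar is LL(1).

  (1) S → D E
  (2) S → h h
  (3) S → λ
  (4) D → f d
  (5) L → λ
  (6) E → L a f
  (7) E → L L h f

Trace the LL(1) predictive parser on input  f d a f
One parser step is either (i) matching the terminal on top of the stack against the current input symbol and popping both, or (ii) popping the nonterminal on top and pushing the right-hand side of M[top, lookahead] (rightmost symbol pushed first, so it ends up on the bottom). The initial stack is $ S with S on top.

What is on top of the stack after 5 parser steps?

L

     Stack    Input      Action
  1  $ S      f d a f $  expand S → D E
  2  $ E D    f d a f $  expand D → f d
  3  $ E d f  f d a f $  match f
  4  $ E d    d a f $    match d
  5  $ E      a f $      expand E → L a f
Stack after step 5: $ f a L (top = L).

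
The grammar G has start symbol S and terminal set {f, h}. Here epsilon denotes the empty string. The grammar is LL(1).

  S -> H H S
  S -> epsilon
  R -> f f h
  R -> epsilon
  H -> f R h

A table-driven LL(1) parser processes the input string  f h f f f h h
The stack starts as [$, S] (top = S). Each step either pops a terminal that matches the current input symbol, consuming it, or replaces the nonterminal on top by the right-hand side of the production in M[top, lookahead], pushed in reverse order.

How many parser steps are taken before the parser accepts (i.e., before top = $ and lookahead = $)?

      Stack        Input            Action
   1  $ S          f h f f f h h $  expand S -> H H S
   2  $ S H H      f h f f f h h $  expand H -> f R h
   3  $ S H h R f  f h f f f h h $  match f
   4  $ S H h R    h f f f h h $    expand R -> epsilon
   5  $ S H h      h f f f h h $    match h
   6  $ S H        f f f h h $      expand H -> f R h
   7  $ S h R f    f f f h h $      match f
   8  $ S h R      f f h h $        expand R -> f f h
   9  $ S h h f f  f f h h $        match f
  10  $ S h h f    f h h $          match f
  11  $ S h h      h h $            match h
  12  $ S h        h $              match h
  13  $ S          $                expand S -> epsilon
Accept reached after 13 steps.

13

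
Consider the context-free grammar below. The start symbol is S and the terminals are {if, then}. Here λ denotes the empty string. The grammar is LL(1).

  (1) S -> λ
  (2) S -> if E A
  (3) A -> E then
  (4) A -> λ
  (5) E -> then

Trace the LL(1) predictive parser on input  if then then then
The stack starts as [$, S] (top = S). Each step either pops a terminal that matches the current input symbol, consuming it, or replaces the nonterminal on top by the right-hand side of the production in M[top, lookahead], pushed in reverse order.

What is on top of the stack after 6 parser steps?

     Stack     Input                Action
  1  $ S       if then then then $  expand S -> if E A
  2  $ A E if  if then then then $  match if
  3  $ A E     then then then $     expand E -> then
  4  $ A then  then then then $     match then
  5  $ A       then then $          expand A -> E then
  6  $ then E  then then $          expand E -> then
Stack after step 6: $ then then (top = then).

then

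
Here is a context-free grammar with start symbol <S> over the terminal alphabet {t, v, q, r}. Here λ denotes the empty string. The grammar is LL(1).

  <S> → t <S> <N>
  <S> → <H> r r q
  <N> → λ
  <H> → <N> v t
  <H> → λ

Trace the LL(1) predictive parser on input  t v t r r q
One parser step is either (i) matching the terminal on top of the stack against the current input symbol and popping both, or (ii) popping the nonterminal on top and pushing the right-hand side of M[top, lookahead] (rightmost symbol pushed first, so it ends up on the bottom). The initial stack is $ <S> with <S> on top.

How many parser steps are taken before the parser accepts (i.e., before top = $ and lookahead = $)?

      Stack                Input          Action
   1  $ <S>                t v t r r q $  expand <S> → t <S> <N>
   2  $ <N> <S> t          t v t r r q $  match t
   3  $ <N> <S>            v t r r q $    expand <S> → <H> r r q
   4  $ <N> q r r <H>      v t r r q $    expand <H> → <N> v t
   5  $ <N> q r r t v <N>  v t r r q $    expand <N> → λ
   6  $ <N> q r r t v      v t r r q $    match v
   7  $ <N> q r r t        t r r q $      match t
   8  $ <N> q r r          r r q $        match r
   9  $ <N> q r            r q $          match r
  10  $ <N> q              q $            match q
  11  $ <N>                $              expand <N> → λ
Accept reached after 11 steps.

11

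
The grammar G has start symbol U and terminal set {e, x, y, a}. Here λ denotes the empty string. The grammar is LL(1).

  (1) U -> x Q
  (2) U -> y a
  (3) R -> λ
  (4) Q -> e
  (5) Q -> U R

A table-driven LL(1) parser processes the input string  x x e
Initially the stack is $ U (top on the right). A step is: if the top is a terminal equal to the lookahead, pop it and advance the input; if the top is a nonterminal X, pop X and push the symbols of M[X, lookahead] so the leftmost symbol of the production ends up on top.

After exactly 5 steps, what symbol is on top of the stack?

step 1: stack=$ U  input=x x e $  — expand U -> x Q
step 2: stack=$ Q x  input=x x e $  — match x
step 3: stack=$ Q  input=x e $  — expand Q -> U R
step 4: stack=$ R U  input=x e $  — expand U -> x Q
step 5: stack=$ R Q x  input=x e $  — match x
Stack after step 5: $ R Q (top = Q).

Q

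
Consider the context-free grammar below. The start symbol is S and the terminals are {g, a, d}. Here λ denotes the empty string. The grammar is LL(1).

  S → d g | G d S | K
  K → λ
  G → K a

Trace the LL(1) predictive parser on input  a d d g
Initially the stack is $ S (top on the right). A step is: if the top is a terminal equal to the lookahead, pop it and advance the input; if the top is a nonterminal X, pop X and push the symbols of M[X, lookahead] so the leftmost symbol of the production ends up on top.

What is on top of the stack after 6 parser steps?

d

     Stack      Input      Action
  1  $ S        a d d g $  expand S → G d S
  2  $ S d G    a d d g $  expand G → K a
  3  $ S d a K  a d d g $  expand K → λ
  4  $ S d a    a d d g $  match a
  5  $ S d      d d g $    match d
  6  $ S        d g $      expand S → d g
Stack after step 6: $ g d (top = d).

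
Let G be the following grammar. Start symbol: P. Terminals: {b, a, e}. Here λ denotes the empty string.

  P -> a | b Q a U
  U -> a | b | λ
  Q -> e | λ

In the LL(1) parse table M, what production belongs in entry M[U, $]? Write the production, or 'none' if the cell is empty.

U -> λ

FIRST(P): from P->a we get {a}; from P->b Q a U we get {b}. So FIRST(P) = {a, b}.
FIRST(U): from U->a we get {a}; from U->b we get {b}; from U->λ we get {λ}. So FIRST(U) = {λ, a, b}.
FIRST(Q): from Q->e we get {e}; from Q->λ we get {λ}. So FIRST(Q) = {λ, e}.
FOLLOW(P) includes $ since P is the start symbol.
FOLLOW(P): P appears on no right-hand side. Thus FOLLOW(P) = {$}.
FOLLOW(U): in P->b Q a U, the suffix after U is empty, so FOLLOW(U) ⊇ FOLLOW(P) = {$}. Thus FOLLOW(U) = {$}.
For U -> a: FIRST(a) = {a}, so it goes in M[U, t] for t ∈ {a}.
For U -> b: FIRST(b) = {b}, so it goes in M[U, t] for t ∈ {b}.
For U -> λ: FIRST(λ) = {λ}, so it goes in M[U, t] for t ∈ {}; since λ ∈ FIRST, also for every t ∈ FOLLOW(U) = {$}.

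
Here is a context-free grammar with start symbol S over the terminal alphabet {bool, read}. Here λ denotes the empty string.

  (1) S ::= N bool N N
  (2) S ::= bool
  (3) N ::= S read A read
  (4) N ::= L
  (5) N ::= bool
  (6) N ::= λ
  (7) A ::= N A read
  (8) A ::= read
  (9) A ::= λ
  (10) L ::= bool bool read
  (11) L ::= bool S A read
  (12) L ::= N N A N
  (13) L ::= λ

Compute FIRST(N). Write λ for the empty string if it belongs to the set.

{λ, bool, read}

FIRST(S): from S::=N bool N N we get {bool, read}; from S::=bool we get {bool}. So FIRST(S) = {bool, read}.
FIRST(N): from N::=S read A read we get {bool, read}; from N::=L we get {λ, bool, read}; from N::=bool we get {bool}; from N::=λ we get {λ}. So FIRST(N) = {λ, bool, read}.
FIRST(A): from A::=N A read we get {bool, read}; from A::=read we get {read}; from A::=λ we get {λ}. So FIRST(A) = {λ, bool, read}.
FIRST(L): from L::=bool bool read we get {bool}; from L::=bool S A read we get {bool}; from L::=N N A N we get {λ, bool, read}; from L::=λ we get {λ}. So FIRST(L) = {λ, bool, read}.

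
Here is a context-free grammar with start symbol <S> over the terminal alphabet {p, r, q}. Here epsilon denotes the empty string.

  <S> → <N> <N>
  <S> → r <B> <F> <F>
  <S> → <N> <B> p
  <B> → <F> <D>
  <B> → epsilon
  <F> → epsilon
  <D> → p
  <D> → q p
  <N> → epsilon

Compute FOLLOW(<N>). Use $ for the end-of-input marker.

{$, p, q}

FIRST(<F>): from <F>→epsilon we get {epsilon}. So FIRST(<F>) = {epsilon}.
FIRST(<D>): from <D>→p we get {p}; from <D>→q p we get {q}. So FIRST(<D>) = {p, q}.
FIRST(<N>): from <N>→epsilon we get {epsilon}. So FIRST(<N>) = {epsilon}.
FIRST(<B>): from <B>→<F> <D> we get {p, q}; from <B>→epsilon we get {epsilon}. So FIRST(<B>) = {epsilon, p, q}.
FIRST(<S>): from <S>→<N> <N> we get {epsilon}; from <S>→r <B> <F> <F> we get {r}; from <S>→<N> <B> p we get {p, q}. So FIRST(<S>) = {epsilon, p, q, r}.
FOLLOW(<S>) includes $ since <S> is the start symbol.
FOLLOW(<S>): <S> appears on no right-hand side. Thus FOLLOW(<S>) = {$}.
FOLLOW(<B>): in <S>→r <B> <F> <F>, <B> is followed by <F> <F> with FIRST {epsilon}; in <S>→r <B> <F> <F>, the suffix after <B> is nullable, so FOLLOW(<B>) ⊇ FOLLOW(<S>) = {$}; in <S>→<N> <B> p, <B> is followed by p with FIRST {p}. Thus FOLLOW(<B>) = {$, p}.
FOLLOW(<F>): in <S>→r <B> <F> <F> (occurrence 1), <F> is followed by <F> with FIRST {epsilon}; in <S>→r <B> <F> <F> (occurrence 1), the suffix after <F> is nullable, so FOLLOW(<F>) ⊇ FOLLOW(<S>) = {$}; in <S>→r <B> <F> <F> (occurrence 2), the suffix after <F> is empty, so FOLLOW(<F>) ⊇ FOLLOW(<S>) = {$}; in <B>→<F> <D>, <F> is followed by <D> with FIRST {p, q}. Thus FOLLOW(<F>) = {$, p, q}.
FOLLOW(<D>): in <B>→<F> <D>, the suffix after <D> is empty, so FOLLOW(<D>) ⊇ FOLLOW(<B>) = {$, p}. Thus FOLLOW(<D>) = {$, p}.
FOLLOW(<N>): in <S>→<N> <N> (occurrence 1), <N> is followed by <N> with FIRST {epsilon}; in <S>→<N> <N> (occurrence 1), the suffix after <N> is nullable, so FOLLOW(<N>) ⊇ FOLLOW(<S>) = {$}; in <S>→<N> <N> (occurrence 2), the suffix after <N> is empty, so FOLLOW(<N>) ⊇ FOLLOW(<S>) = {$}; in <S>→<N> <B> p, <N> is followed by <B> p with FIRST {p, q}. Thus FOLLOW(<N>) = {$, p, q}.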